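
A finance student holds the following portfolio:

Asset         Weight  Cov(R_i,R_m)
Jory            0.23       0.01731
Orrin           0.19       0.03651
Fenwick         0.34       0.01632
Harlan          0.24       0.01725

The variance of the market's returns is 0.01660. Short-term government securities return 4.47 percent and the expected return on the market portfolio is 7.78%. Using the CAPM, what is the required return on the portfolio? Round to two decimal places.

β_Jory = 0.01731 / 0.01660 = 1.0428
β_Orrin = 0.03651 / 0.01660 = 2.1994
β_Fenwick = 0.01632 / 0.01660 = 0.9831
β_Harlan = 0.01725 / 0.01660 = 1.0392
β_P = Σ w_i β_i = 0.23×1.0428 + 0.19×2.1994 + 0.34×0.9831 + 0.24×1.0392 = 1.2414
MRP = 7.78% − 4.47% = 3.31%
E(R_P) = R_f + β_P × MRP = 4.47% + 1.2414 × 3.31% = 8.58%

8.58%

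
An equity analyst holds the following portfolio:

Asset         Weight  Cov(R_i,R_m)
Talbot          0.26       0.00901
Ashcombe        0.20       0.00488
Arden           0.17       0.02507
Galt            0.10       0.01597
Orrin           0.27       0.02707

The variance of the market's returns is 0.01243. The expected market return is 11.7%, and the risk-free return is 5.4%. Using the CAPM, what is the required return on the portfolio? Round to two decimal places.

13.76%

β_Talbot = 0.00901 / 0.01243 = 0.7249
β_Ashcombe = 0.00488 / 0.01243 = 0.3926
β_Arden = 0.02507 / 0.01243 = 2.0169
β_Galt = 0.01597 / 0.01243 = 1.2848
β_Orrin = 0.02707 / 0.01243 = 2.1778
β_P = Σ w_i β_i = 0.26×0.7249 + 0.20×0.3926 + 0.17×2.0169 + 0.10×1.2848 + 0.27×2.1778 = 1.3264
MRP = 11.7% − 5.4% = 6.30%
E(R_P) = R_f + β_P × MRP = 5.4% + 1.3264 × 6.3% = 13.76%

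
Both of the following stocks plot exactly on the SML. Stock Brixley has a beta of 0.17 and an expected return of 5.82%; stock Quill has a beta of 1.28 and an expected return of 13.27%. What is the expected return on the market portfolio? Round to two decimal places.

11.39%

Both satisfy E(R) = R_f + β·MRP, so the slope of the SML is
MRP = (13.27% − 5.82%) / (1.28 − 0.17) = 7.45% / 1.11 = 6.7117%
R_f = E(R_Brixley) − β_Brixley·MRP = 5.82% − 0.17 × 6.7117% = 4.6790%
E(R_m) = R_f + MRP = 4.6790% + 6.7117% = 11.39%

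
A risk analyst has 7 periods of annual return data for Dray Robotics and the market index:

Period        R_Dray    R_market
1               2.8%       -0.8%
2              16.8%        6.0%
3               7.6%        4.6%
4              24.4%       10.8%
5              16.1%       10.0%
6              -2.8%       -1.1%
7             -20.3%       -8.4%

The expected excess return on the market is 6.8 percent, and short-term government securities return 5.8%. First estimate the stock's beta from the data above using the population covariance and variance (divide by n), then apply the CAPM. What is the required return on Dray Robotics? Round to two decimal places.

20.17%

Mean R_i = (2.8 + 16.8 + 7.6 + 24.4 + 16.1 − 2.8 − 20.3) / 7 = 6.3714%
Mean R_m = (-0.8 + 6.0 + 4.6 + 10.8 + 10.0 − 1.1 − 8.4) / 7 = 3.0143%
Σ(R_i − R̄_i)(R_m − R̄_m) = 597.2029  ⇒  Cov = 597.2029 / 7 = 85.3147
Σ(R_m − R̄_m)² = 282.6086  ⇒  Var(R_m) = 282.6086 / 7 = 40.3727
β = Cov / Var(R_m) = 85.3147 / 40.3727 = 2.1132
E(R) = R_f + β × MRP = 5.8% + 2.1132 × 6.8% = 20.17%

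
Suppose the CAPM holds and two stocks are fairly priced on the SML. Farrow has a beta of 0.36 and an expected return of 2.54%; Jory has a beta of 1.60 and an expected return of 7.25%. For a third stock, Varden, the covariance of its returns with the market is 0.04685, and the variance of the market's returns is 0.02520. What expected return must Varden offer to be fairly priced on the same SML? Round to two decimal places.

8.23%

MRP = (7.25% − 2.54%) / (1.60 − 0.36) = 3.7984%
R_f = 2.54% − 0.36 × 3.7984% = 1.1726%
β_Varden = Cov / Var(R_m) = 0.04685 / 0.02520 = 1.8591
E(R_Varden) = R_f + β × MRP = 1.1726% + 1.8591 × 3.7984% = 8.23%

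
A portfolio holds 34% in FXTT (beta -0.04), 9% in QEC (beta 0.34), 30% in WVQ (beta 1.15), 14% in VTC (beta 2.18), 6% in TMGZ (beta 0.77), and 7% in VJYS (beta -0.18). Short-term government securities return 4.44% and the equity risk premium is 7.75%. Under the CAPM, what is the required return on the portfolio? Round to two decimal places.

β_P = Σ w_i β_i = 0.34×-0.04 + 0.09×0.34 + 0.30×1.15 + 0.14×2.18 + 0.06×0.77 + 0.07×-0.18 = 0.7008
E(R_P) = R_f + β_P × MRP = 4.44% + 0.7008 × 7.75% = 9.87%

9.87%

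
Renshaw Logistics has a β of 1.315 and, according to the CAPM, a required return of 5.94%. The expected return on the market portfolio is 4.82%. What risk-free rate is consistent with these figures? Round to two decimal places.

E(R) = R_f + β(E(R_m) − R_f) = R_f(1 − β) + β·E(R_m)
5.94% = R_f × (1 − 1.315) + 1.315 × 4.82%
5.94% = R_f × -0.315 + 6.33830%
R_f = (5.94% − 6.33830%) / -0.315 = 1.26%

1.26%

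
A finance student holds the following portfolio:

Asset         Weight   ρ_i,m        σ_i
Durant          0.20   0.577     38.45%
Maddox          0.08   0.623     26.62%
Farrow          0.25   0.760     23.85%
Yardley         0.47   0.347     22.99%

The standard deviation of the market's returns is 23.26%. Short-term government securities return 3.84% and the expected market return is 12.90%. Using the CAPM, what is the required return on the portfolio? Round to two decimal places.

β_Durant = 0.577 × 38.45% / 23.26% = 0.9538
β_Maddox = 0.623 × 26.62% / 23.26% = 0.7130
β_Farrow = 0.760 × 23.85% / 23.26% = 0.7793
β_Yardley = 0.347 × 22.99% / 23.26% = 0.3430
β_P = Σ w_i β_i = 0.20×0.9538 + 0.08×0.7130 + 0.25×0.7793 + 0.47×0.3430 = 0.6038
MRP = 12.90% − 3.84% = 9.06%
E(R_P) = R_f + β_P × MRP = 3.84% + 0.6038 × 9.06% = 9.31%

9.31%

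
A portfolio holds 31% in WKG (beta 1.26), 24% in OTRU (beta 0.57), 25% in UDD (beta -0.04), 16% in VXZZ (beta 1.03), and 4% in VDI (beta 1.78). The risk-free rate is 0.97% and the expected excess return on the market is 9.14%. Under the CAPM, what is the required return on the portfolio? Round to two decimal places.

β_P = Σ w_i β_i = 0.31×1.26 + 0.24×0.57 + 0.25×-0.04 + 0.16×1.03 + 0.04×1.78 = 0.7534
E(R_P) = R_f + β_P × MRP = 0.97% + 0.7534 × 9.14% = 7.86%

7.86%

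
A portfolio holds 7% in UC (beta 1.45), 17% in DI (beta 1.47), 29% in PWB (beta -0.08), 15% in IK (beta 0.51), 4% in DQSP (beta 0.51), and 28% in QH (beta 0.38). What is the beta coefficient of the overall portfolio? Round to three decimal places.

β_P = Σ w_i β_i = 0.07×1.45 + 0.17×1.47 + 0.29×-0.08 + 0.15×0.51 + 0.04×0.51 + 0.28×0.38 = 0.5315

0.532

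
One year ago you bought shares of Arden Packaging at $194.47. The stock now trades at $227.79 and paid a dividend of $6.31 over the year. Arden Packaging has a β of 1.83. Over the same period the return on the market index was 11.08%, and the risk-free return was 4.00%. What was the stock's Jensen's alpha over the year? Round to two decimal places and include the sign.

Realised HPR = (P1 + D1 − P0) / P0 = (227.79 + 6.31 − 194.47) / 194.47 = 39.63 / 194.47 = 20.3785%
MRP = 11.08% − 4.00% = 7.08%
CAPM required = R_f + β·MRP = 4.00% + 1.83 × 7.08% = 16.9564%
α = realised − required = 20.3785% − 16.9564% = +3.42%

+3.42%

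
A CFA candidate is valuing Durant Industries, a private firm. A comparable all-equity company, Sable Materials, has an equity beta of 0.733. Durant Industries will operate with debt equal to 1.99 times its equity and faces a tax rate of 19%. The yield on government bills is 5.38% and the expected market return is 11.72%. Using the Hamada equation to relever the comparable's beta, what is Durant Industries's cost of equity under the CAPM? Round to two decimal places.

β_L = β_U × [1 + (1 − t)(D/E)] = 0.733 × [1 + (1 − 0.19) × 1.99]
    = 0.733 × [1 + 0.81 × 1.99] = 0.733 × 2.6119 = 1.9145
MRP = 11.72% − 5.38% = 6.34%
E(R) = R_f + β_L × MRP = 5.38% + 1.9145 × 6.34% = 17.52%

17.52%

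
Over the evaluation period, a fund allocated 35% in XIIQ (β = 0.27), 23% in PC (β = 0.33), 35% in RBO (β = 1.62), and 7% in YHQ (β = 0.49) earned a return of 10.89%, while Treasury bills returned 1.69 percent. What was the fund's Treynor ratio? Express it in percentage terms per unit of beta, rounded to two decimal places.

11.92%

β_P = 0.35×0.27 + 0.23×0.33 + 0.35×1.62 + 0.07×0.49 = 0.7717
Treynor = (R_P − R_f) / β_P = (10.89% − 1.69%) / 0.7717 = 9.20% / 0.7717 = 11.92%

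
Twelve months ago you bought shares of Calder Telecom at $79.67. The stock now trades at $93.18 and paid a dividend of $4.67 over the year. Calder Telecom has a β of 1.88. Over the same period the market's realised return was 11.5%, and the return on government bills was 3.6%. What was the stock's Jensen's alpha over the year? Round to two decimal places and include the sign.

+4.37%

Realised HPR = (P1 + D1 − P0) / P0 = (93.18 + 4.67 − 79.67) / 79.67 = 18.18 / 79.67 = 22.8191%
MRP = 11.5% − 3.6% = 7.90%
CAPM required = R_f + β·MRP = 3.6% + 1.88 × 7.9% = 18.4520%
α = realised − required = 22.8191% − 18.4520% = +4.37%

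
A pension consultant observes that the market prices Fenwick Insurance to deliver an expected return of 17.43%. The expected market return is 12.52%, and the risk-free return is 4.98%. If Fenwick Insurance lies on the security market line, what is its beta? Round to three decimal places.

MRP = 12.52% − 4.98% = 7.54%
β = (E(R) − R_f) / MRP = (17.43% − 4.98%) / 7.54% = 12.45% / 7.54% = 1.651

1.651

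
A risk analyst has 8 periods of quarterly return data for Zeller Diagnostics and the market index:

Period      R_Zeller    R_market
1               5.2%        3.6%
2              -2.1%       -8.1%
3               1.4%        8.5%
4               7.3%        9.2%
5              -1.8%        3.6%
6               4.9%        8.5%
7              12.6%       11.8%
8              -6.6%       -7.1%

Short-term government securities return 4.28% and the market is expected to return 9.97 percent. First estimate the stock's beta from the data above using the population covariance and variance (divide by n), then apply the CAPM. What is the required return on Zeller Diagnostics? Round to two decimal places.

Mean R_i = (5.2 − 2.1 + 1.4 + 7.3 − 1.8 + 4.9 + 12.6 − 6.6) / 8 = 2.6125%
Mean R_m = (3.6 − 8.1 + 8.5 + 9.2 + 3.6 + 8.5 + 11.8 − 7.1) / 8 = 3.7500%
Σ(R_i − R̄_i)(R_m − R̄_m) = 267.1250  ⇒  Cov = 267.1250 / 8 = 33.3906
Σ(R_m − R̄_m)² = 397.8200  ⇒  Var(R_m) = 397.8200 / 8 = 49.7275
β = Cov / Var(R_m) = 33.3906 / 49.7275 = 0.6715
MRP = 9.97% − 4.28% = 5.69%
E(R) = R_f + β × MRP = 4.28% + 0.6715 × 5.69% = 8.10%

8.10%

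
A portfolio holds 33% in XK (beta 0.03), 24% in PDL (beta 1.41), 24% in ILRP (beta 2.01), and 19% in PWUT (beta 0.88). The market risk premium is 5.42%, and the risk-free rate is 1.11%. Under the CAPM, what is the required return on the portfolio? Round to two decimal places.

β_P = Σ w_i β_i = 0.33×0.03 + 0.24×1.41 + 0.24×2.01 + 0.19×0.88 = 0.9979
E(R_P) = R_f + β_P × MRP = 1.11% + 0.9979 × 5.42% = 6.52%

6.52%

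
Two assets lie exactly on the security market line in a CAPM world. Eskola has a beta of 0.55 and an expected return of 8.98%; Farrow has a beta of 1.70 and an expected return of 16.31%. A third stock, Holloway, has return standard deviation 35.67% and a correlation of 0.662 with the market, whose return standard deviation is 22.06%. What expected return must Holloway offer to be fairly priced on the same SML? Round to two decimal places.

12.30%

MRP = (16.31% − 8.98%) / (1.70 − 0.55) = 6.3739%
R_f = 8.98% − 0.55 × 6.3739% = 5.4744%
β_Holloway = ρ·σ_i/σ_m = 0.662 × 35.67 / 22.06 = 1.0704
E(R_Holloway) = R_f + β × MRP = 5.4744% + 1.0704 × 6.3739% = 12.30%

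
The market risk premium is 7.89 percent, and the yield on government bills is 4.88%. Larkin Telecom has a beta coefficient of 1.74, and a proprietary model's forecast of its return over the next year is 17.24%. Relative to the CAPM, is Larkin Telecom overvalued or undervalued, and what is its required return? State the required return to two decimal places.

Overvalued; required return 18.61%

Required return = R_f + β·MRP = 4.88% + 1.74 × 7.89% = 18.61%
Forecast 17.24% < required 18.61% → the stock plots below the SML → overvalued.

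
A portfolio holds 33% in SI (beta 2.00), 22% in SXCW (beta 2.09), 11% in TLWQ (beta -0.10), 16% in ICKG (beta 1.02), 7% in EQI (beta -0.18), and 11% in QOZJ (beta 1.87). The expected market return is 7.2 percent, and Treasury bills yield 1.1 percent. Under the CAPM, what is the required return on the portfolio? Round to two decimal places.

β_P = Σ w_i β_i = 0.33×2.00 + 0.22×2.09 + 0.11×-0.10 + 0.16×1.02 + 0.07×-0.18 + 0.11×1.87 = 1.4651
MRP = 7.2% − 1.1% = 6.10%
E(R_P) = R_f + β_P × MRP = 1.1% + 1.4651 × 6.1% = 10.04%

10.04%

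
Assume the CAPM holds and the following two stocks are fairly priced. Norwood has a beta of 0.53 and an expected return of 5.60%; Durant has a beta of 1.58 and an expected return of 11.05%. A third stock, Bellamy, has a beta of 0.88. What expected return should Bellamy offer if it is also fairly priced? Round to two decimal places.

7.42%

MRP (SML slope) = (11.05% − 5.60%) / (1.58 − 0.53) = 5.45% / 1.05 = 5.1905%
R_f (intercept) = 5.60% − 0.53 × 5.1905% = 2.8490%
E(R_Bellamy) = R_f + β × MRP = 2.8490% + 0.88 × 5.1905% = 7.42%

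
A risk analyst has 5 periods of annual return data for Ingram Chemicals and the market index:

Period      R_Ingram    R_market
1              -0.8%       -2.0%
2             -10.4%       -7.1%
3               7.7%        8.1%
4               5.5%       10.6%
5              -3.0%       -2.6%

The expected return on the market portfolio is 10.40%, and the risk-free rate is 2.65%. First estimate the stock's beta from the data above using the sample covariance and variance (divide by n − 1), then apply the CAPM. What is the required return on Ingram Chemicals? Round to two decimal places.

9.59%

Mean R_i = (-0.8 − 10.4 + 7.7 + 5.5 − 3.0) / 5 = -0.2000%
Mean R_m = (-2.0 − 7.1 + 8.1 + 10.6 − 2.6) / 5 = 1.4000%
Σ(R_i − R̄_i)(R_m − R̄_m) = 205.3100  ⇒  Cov = 205.3100 / 4 = 51.3275
Σ(R_m − R̄_m)² = 229.3400  ⇒  Var(R_m) = 229.3400 / 4 = 57.3350
β = Cov / Var(R_m) = 51.3275 / 57.3350 = 0.8952
MRP = 10.40% − 2.65% = 7.75%
E(R) = R_f + β × MRP = 2.65% + 0.8952 × 7.75% = 9.59%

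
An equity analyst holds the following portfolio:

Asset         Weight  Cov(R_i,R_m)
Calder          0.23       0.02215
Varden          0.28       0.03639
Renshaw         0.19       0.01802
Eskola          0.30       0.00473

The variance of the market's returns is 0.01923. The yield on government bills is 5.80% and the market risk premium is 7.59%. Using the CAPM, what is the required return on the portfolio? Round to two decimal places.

13.74%

β_Calder = 0.02215 / 0.01923 = 1.1518
β_Varden = 0.03639 / 0.01923 = 1.8924
β_Renshaw = 0.01802 / 0.01923 = 0.9371
β_Eskola = 0.00473 / 0.01923 = 0.2460
β_P = Σ w_i β_i = 0.23×1.1518 + 0.28×1.8924 + 0.19×0.9371 + 0.30×0.2460 = 1.0466
E(R_P) = R_f + β_P × MRP = 5.80% + 1.0466 × 7.59% = 13.74%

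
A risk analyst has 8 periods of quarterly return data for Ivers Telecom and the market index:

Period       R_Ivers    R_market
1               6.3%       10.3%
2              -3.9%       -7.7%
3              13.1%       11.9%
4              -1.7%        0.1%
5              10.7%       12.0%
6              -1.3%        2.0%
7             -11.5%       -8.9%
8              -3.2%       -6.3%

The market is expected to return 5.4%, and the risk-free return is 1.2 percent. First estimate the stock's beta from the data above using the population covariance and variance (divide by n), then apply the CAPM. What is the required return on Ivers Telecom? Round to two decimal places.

Mean R_i = (6.3 − 3.9 + 13.1 − 1.7 + 10.7 − 1.3 − 11.5 − 3.2) / 8 = 1.0625%
Mean R_m = (10.3 − 7.7 + 11.9 + 0.1 + 12.0 + 2.0 − 8.9 − 6.3) / 8 = 1.6750%
Σ(R_i − R̄_i)(R_m − R̄_m) = 484.7125  ⇒  Cov = 484.7125 / 8 = 60.5891
Σ(R_m − R̄_m)² = 551.4550  ⇒  Var(R_m) = 551.4550 / 8 = 68.9319
β = Cov / Var(R_m) = 60.5891 / 68.9319 = 0.8790
MRP = 5.4% − 1.2% = 4.20%
E(R) = R_f + β × MRP = 1.2% + 0.8790 × 4.2% = 4.89%

4.89%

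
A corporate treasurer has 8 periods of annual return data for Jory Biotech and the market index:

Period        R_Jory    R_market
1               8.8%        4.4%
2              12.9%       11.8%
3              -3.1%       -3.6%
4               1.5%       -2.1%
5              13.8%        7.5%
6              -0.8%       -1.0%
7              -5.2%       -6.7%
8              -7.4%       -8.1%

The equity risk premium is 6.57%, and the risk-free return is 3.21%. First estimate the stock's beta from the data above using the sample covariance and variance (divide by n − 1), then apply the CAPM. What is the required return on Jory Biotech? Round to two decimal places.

Mean R_i = (8.8 + 12.9 − 3.1 + 1.5 + 13.8 − 0.8 − 5.2 − 7.4) / 8 = 2.5625%
Mean R_m = (4.4 + 11.8 − 3.6 − 2.1 + 7.5 − 1.0 − 6.7 − 8.1) / 8 = 0.2750%
Σ(R_i − R̄_i)(R_m − R̄_m) = 392.3925  ⇒  Cov = 392.3925 / 7 = 56.0561
Σ(R_m − R̄_m)² = 343.1150  ⇒  Var(R_m) = 343.1150 / 7 = 49.0164
β = Cov / Var(R_m) = 56.0561 / 49.0164 = 1.1436
E(R) = R_f + β × MRP = 3.21% + 1.1436 × 6.57% = 10.72%

10.72%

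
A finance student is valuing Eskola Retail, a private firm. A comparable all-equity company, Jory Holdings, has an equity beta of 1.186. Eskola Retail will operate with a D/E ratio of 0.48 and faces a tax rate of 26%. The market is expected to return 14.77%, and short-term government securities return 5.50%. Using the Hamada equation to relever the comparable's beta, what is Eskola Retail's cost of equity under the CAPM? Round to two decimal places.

20.40%

β_L = β_U × [1 + (1 − t)(D/E)] = 1.186 × [1 + (1 − 0.26) × 0.48]
    = 1.186 × [1 + 0.74 × 0.48] = 1.186 × 1.3552 = 1.6073
MRP = 14.77% − 5.50% = 9.27%
E(R) = R_f + β_L × MRP = 5.50% + 1.6073 × 9.27% = 20.40%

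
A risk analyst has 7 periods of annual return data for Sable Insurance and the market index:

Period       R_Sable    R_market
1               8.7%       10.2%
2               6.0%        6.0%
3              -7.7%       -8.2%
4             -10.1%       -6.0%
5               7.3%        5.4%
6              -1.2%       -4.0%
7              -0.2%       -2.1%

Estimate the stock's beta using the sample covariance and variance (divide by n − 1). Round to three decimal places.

Mean R_i = (8.7 + 6.0 − 7.7 − 10.1 + 7.3 − 1.2 − 0.2) / 7 = 0.4000%
Mean R_m = (10.2 + 6.0 − 8.2 − 6.0 + 5.4 − 4.0 − 2.1) / 7 = 0.1857%
Σ(R_i − R̄_i)(R_m − R̄_m) = 292.6000  ⇒  Cov = 292.6000 / 6 = 48.7667
Σ(R_m − R̄_m)² = 292.6086  ⇒  Var(R_m) = 292.6086 / 6 = 48.7681
β = Cov / Var(R_m) = 48.7667 / 48.7681 = 1.0000

1.000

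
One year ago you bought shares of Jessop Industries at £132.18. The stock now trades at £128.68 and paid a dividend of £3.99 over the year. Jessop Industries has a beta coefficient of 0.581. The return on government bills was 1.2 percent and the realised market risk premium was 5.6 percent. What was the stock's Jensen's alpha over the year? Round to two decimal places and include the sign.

Realised HPR = (P1 + D1 − P0) / P0 = (128.68 + 3.99 − 132.18) / 132.18 = 0.49 / 132.18 = 0.3707%
CAPM required = R_f + β·MRP = 1.2% + 0.581 × 5.6% = 4.4536%
α = realised − required = 0.3707% − 4.4536% = -4.08%

-4.08%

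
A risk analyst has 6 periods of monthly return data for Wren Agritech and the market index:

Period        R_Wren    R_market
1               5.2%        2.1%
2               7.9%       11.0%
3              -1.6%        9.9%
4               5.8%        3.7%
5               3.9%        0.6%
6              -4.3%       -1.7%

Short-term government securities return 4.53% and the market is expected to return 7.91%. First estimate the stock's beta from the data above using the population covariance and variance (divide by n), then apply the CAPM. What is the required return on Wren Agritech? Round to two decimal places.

Mean R_i = (5.2 + 7.9 − 1.6 + 5.8 + 3.9 − 4.3) / 6 = 2.8167%
Mean R_m = (2.1 + 11.0 + 9.9 + 3.7 + 0.6 − 1.7) / 6 = 4.2667%
Σ(R_i − R̄_i)(R_m − R̄_m) = 40.9833  ⇒  Cov = 40.9833 / 6 = 6.8306
Σ(R_m − R̄_m)² = 131.1333  ⇒  Var(R_m) = 131.1333 / 6 = 21.8556
β = Cov / Var(R_m) = 6.8306 / 21.8556 = 0.3125
MRP = 7.91% − 4.53% = 3.38%
E(R) = R_f + β × MRP = 4.53% + 0.3125 × 3.38% = 5.59%

5.59%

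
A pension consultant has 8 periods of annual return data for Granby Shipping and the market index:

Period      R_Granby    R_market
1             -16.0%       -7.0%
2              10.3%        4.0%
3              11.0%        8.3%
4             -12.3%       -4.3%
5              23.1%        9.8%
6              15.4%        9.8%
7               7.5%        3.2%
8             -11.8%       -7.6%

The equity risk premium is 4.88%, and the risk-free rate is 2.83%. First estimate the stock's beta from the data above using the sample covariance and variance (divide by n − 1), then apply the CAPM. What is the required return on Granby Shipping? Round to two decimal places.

12.26%

Mean R_i = (-16.0 + 10.3 + 11.0 − 12.3 + 23.1 + 15.4 + 7.5 − 11.8) / 8 = 3.4000%
Mean R_m = (-7.0 + 4.0 + 8.3 − 4.3 + 9.8 + 9.8 + 3.2 − 7.6) / 8 = 2.0250%
Σ(R_i − R̄_i)(R_m − R̄_m) = 733.2900  ⇒  Cov = 733.2900 / 7 = 104.7557
Σ(R_m − R̄_m)² = 379.6550  ⇒  Var(R_m) = 379.6550 / 7 = 54.2364
β = Cov / Var(R_m) = 104.7557 / 54.2364 = 1.9315
E(R) = R_f + β × MRP = 2.83% + 1.9315 × 4.88% = 12.26%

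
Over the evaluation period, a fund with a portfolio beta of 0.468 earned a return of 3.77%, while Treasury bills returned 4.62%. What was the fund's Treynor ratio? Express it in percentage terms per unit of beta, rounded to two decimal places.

-1.82%

Treynor = (R_P − R_f) / β_P = (3.77% − 4.62%) / 0.4680 = -0.85% / 0.4680 = -1.82%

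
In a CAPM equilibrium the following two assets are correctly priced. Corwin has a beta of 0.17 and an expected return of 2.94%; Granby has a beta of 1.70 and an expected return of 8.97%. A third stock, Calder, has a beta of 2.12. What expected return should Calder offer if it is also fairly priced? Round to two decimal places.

10.63%

MRP (SML slope) = (8.97% − 2.94%) / (1.70 − 0.17) = 6.03% / 1.53 = 3.9412%
R_f (intercept) = 2.94% − 0.17 × 3.9412% = 2.2700%
E(R_Calder) = R_f + β × MRP = 2.2700% + 2.12 × 3.9412% = 10.63%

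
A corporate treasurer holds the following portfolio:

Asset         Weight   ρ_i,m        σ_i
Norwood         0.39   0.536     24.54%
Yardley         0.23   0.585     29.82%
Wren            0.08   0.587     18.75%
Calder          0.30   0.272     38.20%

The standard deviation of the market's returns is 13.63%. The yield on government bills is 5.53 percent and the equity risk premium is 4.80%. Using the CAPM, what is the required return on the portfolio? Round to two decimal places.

10.16%

β_Norwood = 0.536 × 24.54% / 13.63% = 0.9650
β_Yardley = 0.585 × 29.82% / 13.63% = 1.2799
β_Wren = 0.587 × 18.75% / 13.63% = 0.8075
β_Calder = 0.272 × 38.20% / 13.63% = 0.7623
β_P = Σ w_i β_i = 0.39×0.9650 + 0.23×1.2799 + 0.08×0.8075 + 0.30×0.7623 = 0.9640
E(R_P) = R_f + β_P × MRP = 5.53% + 0.9640 × 4.80% = 10.16%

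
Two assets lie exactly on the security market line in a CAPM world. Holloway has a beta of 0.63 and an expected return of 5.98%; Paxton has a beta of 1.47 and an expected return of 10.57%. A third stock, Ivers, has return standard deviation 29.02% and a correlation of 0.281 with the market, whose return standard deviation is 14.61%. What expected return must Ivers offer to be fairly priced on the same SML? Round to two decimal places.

MRP = (10.57% − 5.98%) / (1.47 − 0.63) = 5.4643%
R_f = 5.98% − 0.63 × 5.4643% = 2.5375%
β_Ivers = ρ·σ_i/σ_m = 0.281 × 29.02 / 14.61 = 0.5582
E(R_Ivers) = R_f + β × MRP = 2.5375% + 0.5582 × 5.4643% = 5.59%

5.59%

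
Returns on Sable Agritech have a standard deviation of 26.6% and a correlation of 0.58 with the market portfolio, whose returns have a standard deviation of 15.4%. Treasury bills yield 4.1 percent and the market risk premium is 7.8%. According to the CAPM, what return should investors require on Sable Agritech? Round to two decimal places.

β = ρ × σ_i / σ_m = 0.58 × 26.6% / 15.4% = 1.0018
E(R) = 4.1% + 1.0018 × 7.8% = 11.91%

11.91%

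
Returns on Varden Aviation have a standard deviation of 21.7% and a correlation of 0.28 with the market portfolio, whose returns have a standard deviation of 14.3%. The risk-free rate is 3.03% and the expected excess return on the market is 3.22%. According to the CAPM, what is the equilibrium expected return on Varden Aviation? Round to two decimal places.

β = ρ × σ_i / σ_m = 0.28 × 21.7% / 14.3% = 0.4249
E(R) = 3.03% + 0.4249 × 3.22% = 4.40%

4.40%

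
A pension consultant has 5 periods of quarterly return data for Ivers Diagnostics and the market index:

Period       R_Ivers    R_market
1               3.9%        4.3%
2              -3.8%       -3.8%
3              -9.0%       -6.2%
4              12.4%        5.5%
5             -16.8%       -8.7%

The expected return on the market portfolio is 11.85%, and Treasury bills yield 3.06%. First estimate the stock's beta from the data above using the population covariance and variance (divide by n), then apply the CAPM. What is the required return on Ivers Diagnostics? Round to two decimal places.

18.18%

Mean R_i = (3.9 − 3.8 − 9.0 + 12.4 − 16.8) / 5 = -2.6600%
Mean R_m = (4.3 − 3.8 − 6.2 + 5.5 − 8.7) / 5 = -1.7800%
Σ(R_i − R̄_i)(R_m − R̄_m) = 277.6960  ⇒  Cov = 277.6960 / 5 = 55.5392
Σ(R_m − R̄_m)² = 161.4680  ⇒  Var(R_m) = 161.4680 / 5 = 32.2936
β = Cov / Var(R_m) = 55.5392 / 32.2936 = 1.7198
MRP = 11.85% − 3.06% = 8.79%
E(R) = R_f + β × MRP = 3.06% + 1.7198 × 8.79% = 18.18%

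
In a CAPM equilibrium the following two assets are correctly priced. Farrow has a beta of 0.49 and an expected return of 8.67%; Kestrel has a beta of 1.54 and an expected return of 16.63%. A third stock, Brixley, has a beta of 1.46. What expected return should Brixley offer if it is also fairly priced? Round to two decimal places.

MRP (SML slope) = (16.63% − 8.67%) / (1.54 − 0.49) = 7.96% / 1.05 = 7.5810%
R_f (intercept) = 8.67% − 0.49 × 7.5810% = 4.9553%
E(R_Brixley) = R_f + β × MRP = 4.9553% + 1.46 × 7.5810% = 16.02%

16.02%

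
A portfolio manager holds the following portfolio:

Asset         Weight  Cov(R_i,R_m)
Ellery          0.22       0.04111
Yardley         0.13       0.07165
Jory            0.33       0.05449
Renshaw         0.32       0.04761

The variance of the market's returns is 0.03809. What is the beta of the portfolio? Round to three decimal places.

β_Ellery = 0.04111 / 0.03809 = 1.0793
β_Yardley = 0.07165 / 0.03809 = 1.8811
β_Jory = 0.05449 / 0.03809 = 1.4306
β_Renshaw = 0.04761 / 0.03809 = 1.2499
β_P = Σ w_i β_i = 0.22×1.0793 + 0.13×1.8811 + 0.33×1.4306 + 0.32×1.2499 = 1.3541

1.354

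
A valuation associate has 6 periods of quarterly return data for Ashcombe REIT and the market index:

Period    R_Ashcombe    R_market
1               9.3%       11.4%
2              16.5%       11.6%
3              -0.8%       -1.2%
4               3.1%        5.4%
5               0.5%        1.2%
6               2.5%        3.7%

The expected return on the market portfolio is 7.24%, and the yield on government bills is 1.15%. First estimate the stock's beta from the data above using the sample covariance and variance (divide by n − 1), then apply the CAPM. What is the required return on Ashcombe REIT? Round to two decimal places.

8.12%

Mean R_i = (9.3 + 16.5 − 0.8 + 3.1 + 0.5 + 2.5) / 6 = 5.1833%
Mean R_m = (11.4 + 11.6 − 1.2 + 5.4 + 1.2 + 3.7) / 6 = 5.3500%
Σ(R_i − R̄_i)(R_m − R̄_m) = 158.5850  ⇒  Cov = 158.5850 / 5 = 31.7170
Σ(R_m − R̄_m)² = 138.5150  ⇒  Var(R_m) = 138.5150 / 5 = 27.7030
β = Cov / Var(R_m) = 31.7170 / 27.7030 = 1.1449
MRP = 7.24% − 1.15% = 6.09%
E(R) = R_f + β × MRP = 1.15% + 1.1449 × 6.09% = 8.12%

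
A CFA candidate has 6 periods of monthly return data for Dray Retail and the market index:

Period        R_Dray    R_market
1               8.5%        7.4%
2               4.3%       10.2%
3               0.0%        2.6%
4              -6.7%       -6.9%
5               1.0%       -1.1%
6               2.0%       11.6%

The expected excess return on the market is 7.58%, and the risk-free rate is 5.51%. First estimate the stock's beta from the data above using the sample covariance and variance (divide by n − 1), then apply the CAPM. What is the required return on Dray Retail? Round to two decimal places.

9.65%

Mean R_i = (8.5 + 4.3 + 0.0 − 6.7 + 1.0 + 2.0) / 6 = 1.5167%
Mean R_m = (7.4 + 10.2 + 2.6 − 6.9 − 1.1 + 11.6) / 6 = 3.9667%
Σ(R_i − R̄_i)(R_m − R̄_m) = 138.9933  ⇒  Cov = 138.9933 / 5 = 27.7987
Σ(R_m − R̄_m)² = 254.5333  ⇒  Var(R_m) = 254.5333 / 5 = 50.9067
β = Cov / Var(R_m) = 27.7987 / 50.9067 = 0.5461
E(R) = R_f + β × MRP = 5.51% + 0.5461 × 7.58% = 9.65%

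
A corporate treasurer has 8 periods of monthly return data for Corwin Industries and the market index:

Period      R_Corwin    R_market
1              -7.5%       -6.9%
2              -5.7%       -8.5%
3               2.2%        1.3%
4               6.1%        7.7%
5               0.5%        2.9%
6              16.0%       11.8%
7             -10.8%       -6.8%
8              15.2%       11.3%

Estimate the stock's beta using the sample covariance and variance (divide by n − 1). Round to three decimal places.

Mean R_i = (-7.5 − 5.7 + 2.2 + 6.1 + 0.5 + 16.0 − 10.8 + 15.2) / 8 = 2.0000%
Mean R_m = (-6.9 − 8.5 + 1.3 + 7.7 + 2.9 + 11.8 − 6.8 + 11.3) / 8 = 1.6000%
Σ(R_i − R̄_i)(R_m − R̄_m) = 559.8800  ⇒  Cov = 559.8800 / 7 = 79.9829
Σ(R_m − R̄_m)² = 481.9400  ⇒  Var(R_m) = 481.9400 / 7 = 68.8486
β = Cov / Var(R_m) = 79.9829 / 68.8486 = 1.1617

1.162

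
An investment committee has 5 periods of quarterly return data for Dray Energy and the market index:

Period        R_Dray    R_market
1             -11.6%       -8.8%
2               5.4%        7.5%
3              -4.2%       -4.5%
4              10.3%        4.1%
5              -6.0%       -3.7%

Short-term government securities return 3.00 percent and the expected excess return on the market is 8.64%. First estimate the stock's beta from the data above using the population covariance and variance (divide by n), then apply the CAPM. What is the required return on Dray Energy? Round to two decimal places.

13.61%

Mean R_i = (-11.6 + 5.4 − 4.2 + 10.3 − 6.0) / 5 = -1.2200%
Mean R_m = (-8.8 + 7.5 − 4.5 + 4.1 − 3.7) / 5 = -1.0800%
Σ(R_i − R̄_i)(R_m − R̄_m) = 219.3220  ⇒  Cov = 219.3220 / 5 = 43.8644
Σ(R_m − R̄_m)² = 178.6080  ⇒  Var(R_m) = 178.6080 / 5 = 35.7216
β = Cov / Var(R_m) = 43.8644 / 35.7216 = 1.2280
E(R) = R_f + β × MRP = 3.00% + 1.2280 × 8.64% = 13.61%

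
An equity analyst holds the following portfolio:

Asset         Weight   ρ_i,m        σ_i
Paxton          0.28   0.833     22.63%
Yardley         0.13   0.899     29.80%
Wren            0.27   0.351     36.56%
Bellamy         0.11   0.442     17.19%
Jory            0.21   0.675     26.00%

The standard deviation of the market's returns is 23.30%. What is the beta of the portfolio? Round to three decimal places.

0.719

β_Paxton = 0.833 × 22.63% / 23.30% = 0.8090
β_Yardley = 0.899 × 29.80% / 23.30% = 1.1498
β_Wren = 0.351 × 36.56% / 23.30% = 0.5508
β_Bellamy = 0.442 × 17.19% / 23.30% = 0.3261
β_Jory = 0.675 × 26.00% / 23.30% = 0.7532
β_P = Σ w_i β_i = 0.28×0.8090 + 0.13×1.1498 + 0.27×0.5508 + 0.11×0.3261 + 0.21×0.7532 = 0.7188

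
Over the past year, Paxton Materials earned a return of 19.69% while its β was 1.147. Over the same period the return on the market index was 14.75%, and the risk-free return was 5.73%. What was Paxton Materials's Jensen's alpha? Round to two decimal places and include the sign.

Market excess return = 14.75% − 5.73% = 9.02%
CAPM benchmark = R_f + β(R_m − R_f) = 5.73% + 1.147 × 9.02% = 16.07594%
α = actual − benchmark = 19.69% − 16.07594% = +3.61%

+3.61%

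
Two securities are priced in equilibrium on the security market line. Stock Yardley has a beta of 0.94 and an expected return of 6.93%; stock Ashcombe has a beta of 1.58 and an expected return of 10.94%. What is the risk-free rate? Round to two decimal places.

Both satisfy E(R) = R_f + β·MRP, so the slope of the SML is
MRP = (10.94% − 6.93%) / (1.58 − 0.94) = 4.01% / 0.64 = 6.2656%
R_f = E(R_Yardley) − β_Yardley·MRP = 6.93% − 0.94 × 6.2656% = 1.0403%

1.04%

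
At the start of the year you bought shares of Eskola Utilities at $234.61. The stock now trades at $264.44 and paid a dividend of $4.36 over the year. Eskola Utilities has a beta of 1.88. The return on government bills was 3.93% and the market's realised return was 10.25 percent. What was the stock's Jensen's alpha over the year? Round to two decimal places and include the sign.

-1.24%

Realised HPR = (P1 + D1 − P0) / P0 = (264.44 + 4.36 − 234.61) / 234.61 = 34.19 / 234.61 = 14.5731%
MRP = 10.25% − 3.93% = 6.32%
CAPM required = R_f + β·MRP = 3.93% + 1.88 × 6.32% = 15.8116%
α = realised − required = 14.5731% − 15.8116% = -1.24%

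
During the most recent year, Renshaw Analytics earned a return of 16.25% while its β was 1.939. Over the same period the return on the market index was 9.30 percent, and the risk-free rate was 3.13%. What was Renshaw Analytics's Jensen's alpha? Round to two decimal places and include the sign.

+1.16%

Market excess return = 9.30% − 3.13% = 6.17%
CAPM benchmark = R_f + β(R_m − R_f) = 3.13% + 1.939 × 6.17% = 15.09363%
α = actual − benchmark = 16.25% − 15.09363% = +1.16%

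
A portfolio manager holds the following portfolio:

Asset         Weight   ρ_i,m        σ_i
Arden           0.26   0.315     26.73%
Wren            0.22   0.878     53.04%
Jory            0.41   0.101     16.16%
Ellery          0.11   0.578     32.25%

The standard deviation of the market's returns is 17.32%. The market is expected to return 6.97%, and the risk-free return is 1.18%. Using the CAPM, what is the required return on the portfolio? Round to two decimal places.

β_Arden = 0.315 × 26.73% / 17.32% = 0.4861
β_Wren = 0.878 × 53.04% / 17.32% = 2.6887
β_Jory = 0.101 × 16.16% / 17.32% = 0.0942
β_Ellery = 0.578 × 32.25% / 17.32% = 1.0762
β_P = Σ w_i β_i = 0.26×0.4861 + 0.22×2.6887 + 0.41×0.0942 + 0.11×1.0762 = 0.8749
MRP = 6.97% − 1.18% = 5.79%
E(R_P) = R_f + β_P × MRP = 1.18% + 0.8749 × 5.79% = 6.25%

6.25%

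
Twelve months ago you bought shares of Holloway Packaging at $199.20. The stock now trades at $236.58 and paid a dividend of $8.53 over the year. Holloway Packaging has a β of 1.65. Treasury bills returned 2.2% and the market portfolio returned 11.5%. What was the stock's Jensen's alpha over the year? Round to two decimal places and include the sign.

+5.50%

Realised HPR = (P1 + D1 − P0) / P0 = (236.58 + 8.53 − 199.20) / 199.20 = 45.91 / 199.20 = 23.0472%
MRP = 11.5% − 2.2% = 9.30%
CAPM required = R_f + β·MRP = 2.2% + 1.65 × 9.3% = 17.5450%
α = realised − required = 23.0472% − 17.5450% = +5.50%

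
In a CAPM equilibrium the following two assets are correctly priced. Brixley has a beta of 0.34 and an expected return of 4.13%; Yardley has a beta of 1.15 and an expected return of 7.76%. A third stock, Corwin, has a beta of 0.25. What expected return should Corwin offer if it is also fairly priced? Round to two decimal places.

3.73%

MRP (SML slope) = (7.76% − 4.13%) / (1.15 − 0.34) = 3.63% / 0.81 = 4.4815%
R_f (intercept) = 4.13% − 0.34 × 4.4815% = 2.6063%
E(R_Corwin) = R_f + β × MRP = 2.6063% + 0.25 × 4.4815% = 3.73%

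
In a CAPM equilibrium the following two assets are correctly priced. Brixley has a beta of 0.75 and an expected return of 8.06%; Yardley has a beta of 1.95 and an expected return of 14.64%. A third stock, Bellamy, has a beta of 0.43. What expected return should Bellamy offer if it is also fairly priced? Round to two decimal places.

MRP (SML slope) = (14.64% − 8.06%) / (1.95 − 0.75) = 6.58% / 1.20 = 5.4833%
R_f (intercept) = 8.06% − 0.75 × 5.4833% = 3.9475%
E(R_Bellamy) = R_f + β × MRP = 3.9475% + 0.43 × 5.4833% = 6.31%

6.31%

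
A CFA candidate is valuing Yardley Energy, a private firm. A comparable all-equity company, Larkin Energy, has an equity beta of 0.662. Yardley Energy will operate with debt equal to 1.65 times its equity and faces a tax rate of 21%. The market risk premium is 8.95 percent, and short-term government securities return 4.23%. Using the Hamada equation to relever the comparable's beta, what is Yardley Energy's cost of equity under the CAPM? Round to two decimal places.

β_L = β_U × [1 + (1 − t)(D/E)] = 0.662 × [1 + (1 − 0.21) × 1.65]
    = 0.662 × [1 + 0.79 × 1.65] = 0.662 × 2.3035 = 1.5249
E(R) = R_f + β_L × MRP = 4.23% + 1.5249 × 8.95% = 17.88%

17.88%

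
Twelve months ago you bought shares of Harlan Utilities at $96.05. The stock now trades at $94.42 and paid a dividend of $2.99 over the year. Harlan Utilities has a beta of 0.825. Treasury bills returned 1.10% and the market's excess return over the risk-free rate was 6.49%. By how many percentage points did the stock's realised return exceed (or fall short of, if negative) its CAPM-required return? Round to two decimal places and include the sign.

Realised HPR = (P1 + D1 − P0) / P0 = (94.42 + 2.99 − 96.05) / 96.05 = 1.36 / 96.05 = 1.4159%
CAPM required = R_f + β·MRP = 1.10% + 0.825 × 6.49% = 6.45425%
α = realised − required = 1.4159% − 6.45425% = -5.04%

-5.04%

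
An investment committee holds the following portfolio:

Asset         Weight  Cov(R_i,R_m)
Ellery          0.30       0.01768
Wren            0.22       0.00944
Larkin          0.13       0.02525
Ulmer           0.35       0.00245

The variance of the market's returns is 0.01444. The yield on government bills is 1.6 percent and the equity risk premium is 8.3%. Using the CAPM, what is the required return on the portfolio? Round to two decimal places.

β_Ellery = 0.01768 / 0.01444 = 1.2244
β_Wren = 0.00944 / 0.01444 = 0.6537
β_Larkin = 0.02525 / 0.01444 = 1.7486
β_Ulmer = 0.00245 / 0.01444 = 0.1697
β_P = Σ w_i β_i = 0.30×1.2244 + 0.22×0.6537 + 0.13×1.7486 + 0.35×0.1697 = 0.7978
E(R_P) = R_f + β_P × MRP = 1.6% + 0.7978 × 8.3% = 8.22%

8.22%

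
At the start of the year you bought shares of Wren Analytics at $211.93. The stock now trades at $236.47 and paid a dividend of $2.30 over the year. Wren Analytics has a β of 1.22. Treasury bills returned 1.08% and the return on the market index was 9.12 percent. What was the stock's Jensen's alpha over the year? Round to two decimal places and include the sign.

+1.78%

Realised HPR = (P1 + D1 − P0) / P0 = (236.47 + 2.30 − 211.93) / 211.93 = 26.84 / 211.93 = 12.6646%
MRP = 9.12% − 1.08% = 8.04%
CAPM required = R_f + β·MRP = 1.08% + 1.22 × 8.04% = 10.8888%
α = realised − required = 12.6646% − 10.8888% = +1.78%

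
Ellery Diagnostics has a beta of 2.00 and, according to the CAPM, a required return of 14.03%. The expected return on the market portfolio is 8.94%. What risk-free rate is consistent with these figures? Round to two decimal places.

3.85%

E(R) = R_f + β(E(R_m) − R_f) = R_f(1 − β) + β·E(R_m)
14.03% = R_f × (1 − 2.00) + 2.00 × 8.94%
14.03% = R_f × -1.00 + 17.8800%
R_f = (14.03% − 17.8800%) / -1.00 = 3.85%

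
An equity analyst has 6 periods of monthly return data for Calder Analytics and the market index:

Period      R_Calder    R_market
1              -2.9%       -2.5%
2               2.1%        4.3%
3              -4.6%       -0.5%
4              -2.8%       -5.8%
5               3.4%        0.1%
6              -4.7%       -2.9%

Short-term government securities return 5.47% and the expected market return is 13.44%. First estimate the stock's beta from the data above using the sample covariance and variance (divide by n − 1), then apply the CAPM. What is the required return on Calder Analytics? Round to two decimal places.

10.57%

Mean R_i = (-2.9 + 2.1 − 4.6 − 2.8 + 3.4 − 4.7) / 6 = -1.5833%
Mean R_m = (-2.5 + 4.3 − 0.5 − 5.8 + 0.1 − 2.9) / 6 = -1.2167%
Σ(R_i − R̄_i)(R_m − R̄_m) = 37.2317  ⇒  Cov = 37.2317 / 5 = 7.4463
Σ(R_m − R̄_m)² = 58.1683  ⇒  Var(R_m) = 58.1683 / 5 = 11.6337
β = Cov / Var(R_m) = 7.4463 / 11.6337 = 0.6401
MRP = 13.44% − 5.47% = 7.97%
E(R) = R_f + β × MRP = 5.47% + 0.6401 × 7.97% = 10.57%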